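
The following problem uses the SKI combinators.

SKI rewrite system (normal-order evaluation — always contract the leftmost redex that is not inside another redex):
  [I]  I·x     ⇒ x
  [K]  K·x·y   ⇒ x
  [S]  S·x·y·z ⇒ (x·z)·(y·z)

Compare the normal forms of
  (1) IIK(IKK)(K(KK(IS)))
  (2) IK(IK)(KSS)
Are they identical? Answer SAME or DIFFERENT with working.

Answer: DIFFERENT — A ⇓ KK, B ⇓ K

Working:
Term A:
  start: IIK(IKK)(K(KK(IS)))
  →1  IK(IKK)(K(KK(IS)))
  →2  K(IKK)(K(KK(IS)))
  →3  IKK
  →4  KK

Term B:
  start: IK(IK)(KSS)
  →1  K(IK)(KSS)
  →2  IK
  →3  K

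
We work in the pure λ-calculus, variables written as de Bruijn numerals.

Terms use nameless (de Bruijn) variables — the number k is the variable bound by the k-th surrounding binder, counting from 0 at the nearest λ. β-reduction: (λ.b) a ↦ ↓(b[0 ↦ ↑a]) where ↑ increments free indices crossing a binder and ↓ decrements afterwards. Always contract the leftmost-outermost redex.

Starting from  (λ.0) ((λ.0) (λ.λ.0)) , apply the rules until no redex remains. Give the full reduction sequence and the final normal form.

  start: (λ.0) ((λ.0) (λ.λ.0))
  step 1: (λ.0) (λ.λ.0)
  step 2: λ.λ.0

Answer: normal form = λ.λ.0  (in 2 steps)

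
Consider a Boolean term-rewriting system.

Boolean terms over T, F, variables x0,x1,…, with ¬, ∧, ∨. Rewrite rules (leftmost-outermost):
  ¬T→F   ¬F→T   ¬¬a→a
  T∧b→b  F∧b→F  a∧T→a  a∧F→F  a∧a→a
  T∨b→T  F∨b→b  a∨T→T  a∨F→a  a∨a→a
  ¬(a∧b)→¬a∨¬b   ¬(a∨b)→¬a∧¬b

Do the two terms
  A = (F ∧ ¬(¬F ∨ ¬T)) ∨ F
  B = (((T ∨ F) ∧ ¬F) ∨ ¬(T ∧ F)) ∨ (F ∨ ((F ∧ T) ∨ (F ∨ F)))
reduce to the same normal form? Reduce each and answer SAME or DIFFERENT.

Term A:
  start: (F ∧ ¬(¬F ∨ ¬T)) ∨ F
  →1  F ∧ ¬(¬F ∨ ¬T)
  →2  F

Term B:
  start: (((T ∨ F) ∧ ¬F) ∨ ¬(T ∧ F)) ∨ (F ∨ ((F ∧ T) ∨ (F ∨ F)))
  →1  ((T ∧ ¬F) ∨ ¬(T ∧ F)) ∨ (F ∨ ((F ∧ T) ∨ (F ∨ F)))
  →2  (¬F ∨ ¬(T ∧ F)) ∨ (F ∨ ((F ∧ T) ∨ (F ∨ F)))
  →3  (T ∨ ¬(T ∧ F)) ∨ (F ∨ ((F ∧ T) ∨ (F ∨ F)))
  →4  T ∨ (F ∨ ((F ∧ T) ∨ (F ∨ F)))
  →5  T

Answer: DIFFERENT — A ⇓ F, B ⇓ T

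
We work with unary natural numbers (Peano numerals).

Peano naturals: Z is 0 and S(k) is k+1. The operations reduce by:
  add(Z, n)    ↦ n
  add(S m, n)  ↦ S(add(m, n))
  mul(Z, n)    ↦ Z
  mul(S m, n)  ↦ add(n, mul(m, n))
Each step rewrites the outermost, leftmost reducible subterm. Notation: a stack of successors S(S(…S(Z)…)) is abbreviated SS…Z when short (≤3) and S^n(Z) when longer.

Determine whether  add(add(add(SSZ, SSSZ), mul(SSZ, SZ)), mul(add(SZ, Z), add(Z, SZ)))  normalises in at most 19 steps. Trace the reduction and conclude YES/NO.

  start: add(add(add(SSZ, SSSZ), mul(SSZ, SZ)), mul(add(SZ, Z), add(Z, SZ)))
  step 1: add(add(S(add(SZ, SSSZ)), mul(SSZ, SZ)), mul(add(SZ, Z), add(Z, SZ)))
  step 2: add(S(add(add(SZ, SSSZ), mul(SSZ, SZ))), mul(add(SZ, Z), add(Z, SZ)))
  step 3: S(add(add(add(SZ, SSSZ), mul(SSZ, SZ)), mul(add(SZ, Z), add(Z, SZ))))
  step 4: S(add(add(S(add(Z, SSSZ)), mul(SSZ, SZ)), mul(add(SZ, Z), add(Z, SZ))))
  step 5: S(add(S(add(add(Z, SSSZ), mul(SSZ, SZ))), mul(add(SZ, Z), add(Z, SZ))))
  step 6: S(S(add(add(add(Z, SSSZ), mul(SSZ, SZ)), mul(add(SZ, Z), add(Z, SZ)))))
  step 7: S(S(add(add(SSSZ, mul(SSZ, SZ)), mul(add(SZ, Z), add(Z, SZ)))))
  step 8: S(S(add(S(add(SSZ, mul(SSZ, SZ))), mul(add(SZ, Z), add(Z, SZ)))))
  step 9: S(S(S(add(add(SSZ, mul(SSZ, SZ)), mul(add(SZ, Z), add(Z, SZ))))))
  step 10: S(S(S(add(S(add(SZ, mul(SSZ, SZ))), mul(add(SZ, Z), add(Z, SZ))))))
  step 11: S(S(S(S(add(add(SZ, mul(SSZ, SZ)), mul(add(SZ, Z), add(Z, SZ)))))))
  step 12: S(S(S(S(add(S(add(Z, mul(SSZ, SZ))), mul(add(SZ, Z), add(Z, SZ)))))))
  step 13: S(S(S(S(S(add(add(Z, mul(SSZ, SZ)), mul(add(SZ, Z), add(Z, SZ))))))))
  step 14: S(S(S(S(S(add(mul(SSZ, SZ), mul(add(SZ, Z), add(Z, SZ))))))))
  step 15: S(S(S(S(S(add(add(SZ, mul(SZ, SZ)), mul(add(SZ, Z), add(Z, SZ))))))))
  step 16: S(S(S(S(S(add(S(add(Z, mul(SZ, SZ))), mul(add(SZ, Z), add(Z, SZ))))))))
  step 17: S(S(S(S(S(S(add(add(Z, mul(SZ, SZ)), mul(add(SZ, Z), add(Z, SZ)))))))))
  step 18: S(S(S(S(S(S(add(mul(SZ, SZ), mul(add(SZ, Z), add(Z, SZ)))))))))
  step 19: S(S(S(S(S(S(add(add(SZ, mul(Z, SZ)), mul(add(SZ, Z), add(Z, SZ)))))))))

Answer: NO — after 19 steps the term is S(S(S(S(S(S(add(add(SZ, mul(Z, SZ)), mul(add(SZ, Z), add(Z, SZ))))))))), not yet normal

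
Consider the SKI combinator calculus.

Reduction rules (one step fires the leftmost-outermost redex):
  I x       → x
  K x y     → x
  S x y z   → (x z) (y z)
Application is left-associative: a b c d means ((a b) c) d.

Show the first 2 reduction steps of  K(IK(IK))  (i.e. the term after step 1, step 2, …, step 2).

  start: K(IK(IK))
  step 1: K(K(IK))
  step 2: K(KK)

Answer: after 2 steps: K(KK)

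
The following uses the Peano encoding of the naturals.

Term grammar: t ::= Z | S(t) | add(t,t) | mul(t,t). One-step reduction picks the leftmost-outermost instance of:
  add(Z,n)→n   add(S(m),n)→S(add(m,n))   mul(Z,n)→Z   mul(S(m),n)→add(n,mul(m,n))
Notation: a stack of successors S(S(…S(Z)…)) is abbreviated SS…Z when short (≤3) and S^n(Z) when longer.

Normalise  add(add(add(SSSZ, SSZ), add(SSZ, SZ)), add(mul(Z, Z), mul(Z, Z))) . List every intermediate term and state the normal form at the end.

  start: add(add(add(SSSZ, SSZ), add(SSZ, SZ)), add(mul(Z, Z), mul(Z, Z)))
  [1] add(add(S(add(SSZ, SSZ)), add(SSZ, SZ)), add(mul(Z, Z), mul(Z, Z)))
  [2] add(S(add(add(SSZ, SSZ), add(SSZ, SZ))), add(mul(Z, Z), mul(Z, Z)))
  [3] S(add(add(add(SSZ, SSZ), add(SSZ, SZ)), add(mul(Z, Z), mul(Z, Z))))
  [4] S(add(add(S(add(SZ, SSZ)), add(SSZ, SZ)), add(mul(Z, Z), mul(Z, Z))))
  [5] S(add(S(add(add(SZ, SSZ), add(SSZ, SZ))), add(mul(Z, Z), mul(Z, Z))))
  [6] S(S(add(add(add(SZ, SSZ), add(SSZ, SZ)), add(mul(Z, Z), mul(Z, Z)))))
  [7] S(S(add(add(S(add(Z, SSZ)), add(SSZ, SZ)), add(mul(Z, Z), mul(Z, Z)))))
  [8] S(S(add(S(add(add(Z, SSZ), add(SSZ, SZ))), add(mul(Z, Z), mul(Z, Z)))))
  [9] S(S(S(add(add(add(Z, SSZ), add(SSZ, SZ)), add(mul(Z, Z), mul(Z, Z))))))
  [10] S(S(S(add(add(SSZ, add(SSZ, SZ)), add(mul(Z, Z), mul(Z, Z))))))
  [11] S(S(S(add(S(add(SZ, add(SSZ, SZ))), add(mul(Z, Z), mul(Z, Z))))))
  [12] S(S(S(S(add(add(SZ, add(SSZ, SZ)), add(mul(Z, Z), mul(Z, Z)))))))
  [13] S(S(S(S(add(S(add(Z, add(SSZ, SZ))), add(mul(Z, Z), mul(Z, Z)))))))
  [14] S(S(S(S(S(add(add(Z, add(SSZ, SZ)), add(mul(Z, Z), mul(Z, Z))))))))
  [15] S(S(S(S(S(add(add(SSZ, SZ), add(mul(Z, Z), mul(Z, Z))))))))
  [16] S(S(S(S(S(add(S(add(SZ, SZ)), add(mul(Z, Z), mul(Z, Z))))))))
  [17] S(S(S(S(S(S(add(add(SZ, SZ), add(mul(Z, Z), mul(Z, Z)))))))))
  [18] S(S(S(S(S(S(add(S(add(Z, SZ)), add(mul(Z, Z), mul(Z, Z)))))))))
  [19] S(S(S(S(S(S(S(add(add(Z, SZ), add(mul(Z, Z), mul(Z, Z))))))))))
  [20] S(S(S(S(S(S(S(add(SZ, add(mul(Z, Z), mul(Z, Z))))))))))
  [21] S(S(S(S(S(S(S(S(add(Z, add(mul(Z, Z), mul(Z, Z)))))))))))
  [22] S(S(S(S(S(S(S(S(add(mul(Z, Z), mul(Z, Z))))))))))
  [23] S(S(S(S(S(S(S(S(add(Z, mul(Z, Z))))))))))
  [24] S(S(S(S(S(S(S(S(mul(Z, Z)))))))))
  [25] S^8(Z)

Answer: normal form = S^8(Z)  (in 25 steps)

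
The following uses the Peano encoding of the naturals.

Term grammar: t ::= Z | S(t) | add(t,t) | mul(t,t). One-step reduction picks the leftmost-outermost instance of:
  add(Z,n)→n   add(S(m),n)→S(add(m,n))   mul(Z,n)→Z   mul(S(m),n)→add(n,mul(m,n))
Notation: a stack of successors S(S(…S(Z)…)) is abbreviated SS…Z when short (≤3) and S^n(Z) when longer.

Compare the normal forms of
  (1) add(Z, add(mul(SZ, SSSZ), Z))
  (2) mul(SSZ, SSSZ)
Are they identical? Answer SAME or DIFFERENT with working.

Answer: DIFFERENT — A ⇓ SSSZ, B ⇓ S^6(Z)

Reduction:
Term A:
  start: add(Z, add(mul(SZ, SSSZ), Z))
  [1] add(mul(SZ, SSSZ), Z)
  [2] add(add(SSSZ, mul(Z, SSSZ)), Z)
  [3] add(S(add(SSZ, mul(Z, SSSZ))), Z)
  [4] S(add(add(SSZ, mul(Z, SSSZ)), Z))
  [5] S(add(S(add(SZ, mul(Z, SSSZ))), Z))
  [6] S(S(add(add(SZ, mul(Z, SSSZ)), Z)))
  [7] S(S(add(S(add(Z, mul(Z, SSSZ))), Z)))
  [8] S(S(S(add(add(Z, mul(Z, SSSZ)), Z))))
  [9] S(S(S(add(mul(Z, SSSZ), Z))))
  [10] S(S(S(add(Z, Z))))
  [11] SSSZ

Term B:
  start: mul(SSZ, SSSZ)
  [1] add(SSSZ, mul(SZ, SSSZ))
  [2] S(add(SSZ, mul(SZ, SSSZ)))
  [3] S(S(add(SZ, mul(SZ, SSSZ))))
  [4] S(S(S(add(Z, mul(SZ, SSSZ)))))
  [5] S(S(S(mul(SZ, SSSZ))))
  [6] S(S(S(add(SSSZ, mul(Z, SSSZ)))))
  [7] S(S(S(S(add(SSZ, mul(Z, SSSZ))))))
  [8] S(S(S(S(S(add(SZ, mul(Z, SSSZ)))))))
  [9] S(S(S(S(S(S(add(Z, mul(Z, SSSZ))))))))
  [10] S(S(S(S(S(S(mul(Z, SSSZ)))))))
  [11] S^6(Z)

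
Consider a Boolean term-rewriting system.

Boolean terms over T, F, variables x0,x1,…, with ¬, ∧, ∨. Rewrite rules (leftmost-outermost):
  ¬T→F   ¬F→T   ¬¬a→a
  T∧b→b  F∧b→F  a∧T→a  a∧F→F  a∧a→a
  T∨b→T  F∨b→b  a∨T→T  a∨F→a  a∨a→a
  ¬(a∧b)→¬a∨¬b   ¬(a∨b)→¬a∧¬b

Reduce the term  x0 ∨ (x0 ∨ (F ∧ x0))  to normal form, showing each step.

Answer: normal form = x0  (in 3 steps)

Reduction:
  start: x0 ∨ (x0 ∨ (F ∧ x0))
  →1  x0 ∨ (x0 ∨ F)
  →2  x0 ∨ x0
  →3  x0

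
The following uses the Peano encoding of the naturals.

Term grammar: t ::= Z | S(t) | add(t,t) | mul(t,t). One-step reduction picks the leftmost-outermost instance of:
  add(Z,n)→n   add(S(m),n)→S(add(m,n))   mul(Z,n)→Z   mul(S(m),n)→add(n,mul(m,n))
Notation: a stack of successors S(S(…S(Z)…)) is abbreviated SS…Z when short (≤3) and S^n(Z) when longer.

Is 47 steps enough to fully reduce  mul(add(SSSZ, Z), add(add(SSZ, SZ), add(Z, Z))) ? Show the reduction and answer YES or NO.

  start: mul(add(SSSZ, Z), add(add(SSZ, SZ), add(Z, Z)))
  [1] mul(S(add(SSZ, Z)), add(add(SSZ, SZ), add(Z, Z)))
  [2] add(add(add(SSZ, SZ), add(Z, Z)), mul(add(SSZ, Z), add(add(SSZ, SZ), add(Z, Z))))
  [3] add(add(S(add(SZ, SZ)), add(Z, Z)), mul(add(SSZ, Z), add(add(SSZ, SZ), add(Z, Z))))
  [4] add(S(add(add(SZ, SZ), add(Z, Z))), mul(add(SSZ, Z), add(add(SSZ, SZ), add(Z, Z))))
  [5] S(add(add(add(SZ, SZ), add(Z, Z)), mul(add(SSZ, Z), add(add(SSZ, SZ), add(Z, Z)))))
  [6] S(add(add(S(add(Z, SZ)), add(Z, Z)), mul(add(SSZ, Z), add(add(SSZ, SZ), add(Z, Z)))))
  [7] S(add(S(add(add(Z, SZ), add(Z, Z))), mul(add(SSZ, Z), add(add(SSZ, SZ), add(Z, Z)))))
  [8] S(S(add(add(add(Z, SZ), add(Z, Z)), mul(add(SSZ, Z), add(add(SSZ, SZ), add(Z, Z))))))
  [9] S(S(add(add(SZ, add(Z, Z)), mul(add(SSZ, Z), add(add(SSZ, SZ), add(Z, Z))))))
  [10] S(S(add(S(add(Z, add(Z, Z))), mul(add(SSZ, Z), add(add(SSZ, SZ), add(Z, Z))))))
  [11] S(S(S(add(add(Z, add(Z, Z)), mul(add(SSZ, Z), add(add(SSZ, SZ), add(Z, Z)))))))
  [12] S(S(S(add(add(Z, Z), mul(add(SSZ, Z), add(add(SSZ, SZ), add(Z, Z)))))))
  [13] S(S(S(add(Z, mul(add(SSZ, Z), add(add(SSZ, SZ), add(Z, Z)))))))
  [14] S(S(S(mul(add(SSZ, Z), add(add(SSZ, SZ), add(Z, Z))))))
  [15] S(S(S(mul(S(add(SZ, Z)), add(add(SSZ, SZ), add(Z, Z))))))
  [16] S(S(S(add(add(add(SSZ, SZ), add(Z, Z)), mul(add(SZ, Z), add(add(SSZ, SZ), add(Z, Z)))))))
  [17] S(S(S(add(add(S(add(SZ, SZ)), add(Z, Z)), mul(add(SZ, Z), add(add(SSZ, SZ), add(Z, Z)))))))
  [18] S(S(S(add(S(add(add(SZ, SZ), add(Z, Z))), mul(add(SZ, Z), add(add(SSZ, SZ), add(Z, Z)))))))
  [19] S(S(S(S(add(add(add(SZ, SZ), add(Z, Z)), mul(add(SZ, Z), add(add(SSZ, SZ), add(Z, Z))))))))
  [20] S(S(S(S(add(add(S(add(Z, SZ)), add(Z, Z)), mul(add(SZ, Z), add(add(SSZ, SZ), add(Z, Z))))))))
  [21] S(S(S(S(add(S(add(add(Z, SZ), add(Z, Z))), mul(add(SZ, Z), add(add(SSZ, SZ), add(Z, Z))))))))
  [22] S(S(S(S(S(add(add(add(Z, SZ), add(Z, Z)), mul(add(SZ, Z), add(add(SSZ, SZ), add(Z, Z)))))))))
  [23] S(S(S(S(S(add(add(SZ, add(Z, Z)), mul(add(SZ, Z), add(add(SSZ, SZ), add(Z, Z)))))))))
  [24] S(S(S(S(S(add(S(add(Z, add(Z, Z))), mul(add(SZ, Z), add(add(SSZ, SZ), add(Z, Z)))))))))
  [25] S(S(S(S(S(S(add(add(Z, add(Z, Z)), mul(add(SZ, Z), add(add(SSZ, SZ), add(Z, Z))))))))))
  [26] S(S(S(S(S(S(add(add(Z, Z), mul(add(SZ, Z), add(add(SSZ, SZ), add(Z, Z))))))))))
  [27] S(S(S(S(S(S(add(Z, mul(add(SZ, Z), add(add(SSZ, SZ), add(Z, Z))))))))))
  [28] S(S(S(S(S(S(mul(add(SZ, Z), add(add(SSZ, SZ), add(Z, Z)))))))))
  [29] S(S(S(S(S(S(mul(S(add(Z, Z)), add(add(SSZ, SZ), add(Z, Z)))))))))
  [30] S(S(S(S(S(S(add(add(add(SSZ, SZ), add(Z, Z)), mul(add(Z, Z), add(add(SSZ, SZ), add(Z, Z))))))))))
  [31] S(S(S(S(S(S(add(add(S(add(SZ, SZ)), add(Z, Z)), mul(add(Z, Z), add(add(SSZ, SZ), add(Z, Z))))))))))
  [32] S(S(S(S(S(S(add(S(add(add(SZ, SZ), add(Z, Z))), mul(add(Z, Z), add(add(SSZ, SZ), add(Z, Z))))))))))
  [33] S(S(S(S(S(S(S(add(add(add(SZ, SZ), add(Z, Z)), mul(add(Z, Z), add(add(SSZ, SZ), add(Z, Z)))))))))))
  [34] S(S(S(S(S(S(S(add(add(S(add(Z, SZ)), add(Z, Z)), mul(add(Z, Z), add(add(SSZ, SZ), add(Z, Z)))))))))))
  [35] S(S(S(S(S(S(S(add(S(add(add(Z, SZ), add(Z, Z))), mul(add(Z, Z), add(add(SSZ, SZ), add(Z, Z)))))))))))
  [36] S(S(S(S(S(S(S(S(add(add(add(Z, SZ), add(Z, Z)), mul(add(Z, Z), add(add(SSZ, SZ), add(Z, Z))))))))))))
  [37] S(S(S(S(S(S(S(S(add(add(SZ, add(Z, Z)), mul(add(Z, Z), add(add(SSZ, SZ), add(Z, Z))))))))))))
  [38] S(S(S(S(S(S(S(S(add(S(add(Z, add(Z, Z))), mul(add(Z, Z), add(add(SSZ, SZ), add(Z, Z))))))))))))
  [39] S(S(S(S(S(S(S(S(S(add(add(Z, add(Z, Z)), mul(add(Z, Z), add(add(SSZ, SZ), add(Z, Z)))))))))))))
  [40] S(S(S(S(S(S(S(S(S(add(add(Z, Z), mul(add(Z, Z), add(add(SSZ, SZ), add(Z, Z)))))))))))))
  [41] S(S(S(S(S(S(S(S(S(add(Z, mul(add(Z, Z), add(add(SSZ, SZ), add(Z, Z)))))))))))))
  [42] S(S(S(S(S(S(S(S(S(mul(add(Z, Z), add(add(SSZ, SZ), add(Z, Z))))))))))))
  [43] S(S(S(S(S(S(S(S(S(mul(Z, add(add(SSZ, SZ), add(Z, Z))))))))))))
  [44] S^9(Z)

Answer: YES — reaches normal form S^9(Z) in 44 ≤ 47 steps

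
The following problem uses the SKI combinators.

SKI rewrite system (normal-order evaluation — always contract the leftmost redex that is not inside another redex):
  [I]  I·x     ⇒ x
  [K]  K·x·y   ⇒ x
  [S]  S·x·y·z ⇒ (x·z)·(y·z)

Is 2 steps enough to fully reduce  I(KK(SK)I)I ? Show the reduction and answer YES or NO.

  start: I(KK(SK)I)I
  [1] KK(SK)II
  [2] KII

Answer: NO — after 2 steps the term is KII, not yet normal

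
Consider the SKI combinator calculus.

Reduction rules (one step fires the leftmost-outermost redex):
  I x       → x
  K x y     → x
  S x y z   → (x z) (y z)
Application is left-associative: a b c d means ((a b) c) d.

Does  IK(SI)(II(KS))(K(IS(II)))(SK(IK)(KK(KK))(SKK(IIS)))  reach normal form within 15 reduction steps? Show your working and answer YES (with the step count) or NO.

  start: IK(SI)(II(KS))(K(IS(II)))(SK(IK)(KK(KK))(SKK(IIS)))
  step 1: K(SI)(II(KS))(K(IS(II)))(SK(IK)(KK(KK))(SKK(IIS)))
  step 2: SI(K(IS(II)))(SK(IK)(KK(KK))(SKK(IIS)))
  step 3: I(SK(IK)(KK(KK))(SKK(IIS)))(K(IS(II))(SK(IK)(KK(KK))(SKK(IIS))))
  step 4: SK(IK)(KK(KK))(SKK(IIS))(K(IS(II))(SK(IK)(KK(KK))(SKK(IIS))))
  step 5: K(KK(KK))(IK(KK(KK)))(SKK(IIS))(K(IS(II))(SK(IK)(KK(KK))(SKK(IIS))))
  step 6: KK(KK)(SKK(IIS))(K(IS(II))(SK(IK)(KK(KK))(SKK(IIS))))
  step 7: K(SKK(IIS))(K(IS(II))(SK(IK)(KK(KK))(SKK(IIS))))
  step 8: SKK(IIS)
  step 9: K(IIS)(K(IIS))
  step 10: IIS
  step 11: IS
  step 12: S

Answer: YES — reaches normal form S in 12 ≤ 15 steps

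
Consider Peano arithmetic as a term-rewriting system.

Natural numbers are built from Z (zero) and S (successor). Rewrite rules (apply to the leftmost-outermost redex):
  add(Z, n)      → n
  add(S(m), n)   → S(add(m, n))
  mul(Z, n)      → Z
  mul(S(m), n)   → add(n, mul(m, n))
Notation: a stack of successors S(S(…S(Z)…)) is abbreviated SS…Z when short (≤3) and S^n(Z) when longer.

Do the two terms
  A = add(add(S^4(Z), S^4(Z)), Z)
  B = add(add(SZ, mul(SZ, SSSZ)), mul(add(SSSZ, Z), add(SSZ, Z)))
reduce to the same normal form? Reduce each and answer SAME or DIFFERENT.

Term A:
  start: add(add(S^4(Z), S^4(Z)), Z)
  step 1: add(S(add(SSSZ, S^4(Z))), Z)
  step 2: S(add(add(SSSZ, S^4(Z)), Z))
  step 3: S(add(S(add(SSZ, S^4(Z))), Z))
  step 4: S(S(add(add(SSZ, S^4(Z)), Z)))
  step 5: S(S(add(S(add(SZ, S^4(Z))), Z)))
  step 6: S(S(S(add(add(SZ, S^4(Z)), Z))))
  step 7: S(S(S(add(S(add(Z, S^4(Z))), Z))))
  step 8: S(S(S(S(add(add(Z, S^4(Z)), Z)))))
  step 9: S(S(S(S(add(S^4(Z), Z)))))
  step 10: S(S(S(S(S(add(SSSZ, Z))))))
  step 11: S(S(S(S(S(S(add(SSZ, Z)))))))
  step 12: S(S(S(S(S(S(S(add(SZ, Z))))))))
  step 13: S(S(S(S(S(S(S(S(add(Z, Z)))))))))
  step 14: S^8(Z)

Term B:
  start: add(add(SZ, mul(SZ, SSSZ)), mul(add(SSSZ, Z), add(SSZ, Z)))
  step 1: add(S(add(Z, mul(SZ, SSSZ))), mul(add(SSSZ, Z), add(SSZ, Z)))
  step 2: S(add(add(Z, mul(SZ, SSSZ)), mul(add(SSSZ, Z), add(SSZ, Z))))
  step 3: S(add(mul(SZ, SSSZ), mul(add(SSSZ, Z), add(SSZ, Z))))
  step 4: S(add(add(SSSZ, mul(Z, SSSZ)), mul(add(SSSZ, Z), add(SSZ, Z))))
  step 5: S(add(S(add(SSZ, mul(Z, SSSZ))), mul(add(SSSZ, Z), add(SSZ, Z))))
  step 6: S(S(add(add(SSZ, mul(Z, SSSZ)), mul(add(SSSZ, Z), add(SSZ, Z)))))
  step 7: S(S(add(S(add(SZ, mul(Z, SSSZ))), mul(add(SSSZ, Z), add(SSZ, Z)))))
  step 8: S(S(S(add(add(SZ, mul(Z, SSSZ)), mul(add(SSSZ, Z), add(SSZ, Z))))))
  step 9: S(S(S(add(S(add(Z, mul(Z, SSSZ))), mul(add(SSSZ, Z), add(SSZ, Z))))))
  step 10: S(S(S(S(add(add(Z, mul(Z, SSSZ)), mul(add(SSSZ, Z), add(SSZ, Z)))))))
  step 11: S(S(S(S(add(mul(Z, SSSZ), mul(add(SSSZ, Z), add(SSZ, Z)))))))
  step 12: S(S(S(S(add(Z, mul(add(SSSZ, Z), add(SSZ, Z)))))))
  step 13: S(S(S(S(mul(add(SSSZ, Z), add(SSZ, Z))))))
  step 14: S(S(S(S(mul(S(add(SSZ, Z)), add(SSZ, Z))))))
  step 15: S(S(S(S(add(add(SSZ, Z), mul(add(SSZ, Z), add(SSZ, Z)))))))
  step 16: S(S(S(S(add(S(add(SZ, Z)), mul(add(SSZ, Z), add(SSZ, Z)))))))
  step 17: S(S(S(S(S(add(add(SZ, Z), mul(add(SSZ, Z), add(SSZ, Z))))))))
  step 18: S(S(S(S(S(add(S(add(Z, Z)), mul(add(SSZ, Z), add(SSZ, Z))))))))
  step 19: S(S(S(S(S(S(add(add(Z, Z), mul(add(SSZ, Z), add(SSZ, Z)))))))))
  step 20: S(S(S(S(S(S(add(Z, mul(add(SSZ, Z), add(SSZ, Z)))))))))
  step 21: S(S(S(S(S(S(mul(add(SSZ, Z), add(SSZ, Z))))))))
  step 22: S(S(S(S(S(S(mul(S(add(SZ, Z)), add(SSZ, Z))))))))
  step 23: S(S(S(S(S(S(add(add(SSZ, Z), mul(add(SZ, Z), add(SSZ, Z)))))))))
  step 24: S(S(S(S(S(S(add(S(add(SZ, Z)), mul(add(SZ, Z), add(SSZ, Z)))))))))
  step 25: S(S(S(S(S(S(S(add(add(SZ, Z), mul(add(SZ, Z), add(SSZ, Z))))))))))
  step 26: S(S(S(S(S(S(S(add(S(add(Z, Z)), mul(add(SZ, Z), add(SSZ, Z))))))))))
  step 27: S(S(S(S(S(S(S(S(add(add(Z, Z), mul(add(SZ, Z), add(SSZ, Z)))))))))))
  step 28: S(S(S(S(S(S(S(S(add(Z, mul(add(SZ, Z), add(SSZ, Z)))))))))))
  step 29: S(S(S(S(S(S(S(S(mul(add(SZ, Z), add(SSZ, Z))))))))))
  step 30: S(S(S(S(S(S(S(S(mul(S(add(Z, Z)), add(SSZ, Z))))))))))
  step 31: S(S(S(S(S(S(S(S(add(add(SSZ, Z), mul(add(Z, Z), add(SSZ, Z)))))))))))
  step 32: S(S(S(S(S(S(S(S(add(S(add(SZ, Z)), mul(add(Z, Z), add(SSZ, Z)))))))))))
  step 33: S(S(S(S(S(S(S(S(S(add(add(SZ, Z), mul(add(Z, Z), add(SSZ, Z))))))))))))
  step 34: S(S(S(S(S(S(S(S(S(add(S(add(Z, Z)), mul(add(Z, Z), add(SSZ, Z))))))))))))
  step 35: S(S(S(S(S(S(S(S(S(S(add(add(Z, Z), mul(add(Z, Z), add(SSZ, Z)))))))))))))
  step 36: S(S(S(S(S(S(S(S(S(S(add(Z, mul(add(Z, Z), add(SSZ, Z)))))))))))))
  step 37: S(S(S(S(S(S(S(S(S(S(mul(add(Z, Z), add(SSZ, Z))))))))))))
  step 38: S(S(S(S(S(S(S(S(S(S(mul(Z, add(SSZ, Z))))))))))))
  step 39: S^10(Z)

Answer: DIFFERENT — A ⇓ S^8(Z), B ⇓ S^10(Z)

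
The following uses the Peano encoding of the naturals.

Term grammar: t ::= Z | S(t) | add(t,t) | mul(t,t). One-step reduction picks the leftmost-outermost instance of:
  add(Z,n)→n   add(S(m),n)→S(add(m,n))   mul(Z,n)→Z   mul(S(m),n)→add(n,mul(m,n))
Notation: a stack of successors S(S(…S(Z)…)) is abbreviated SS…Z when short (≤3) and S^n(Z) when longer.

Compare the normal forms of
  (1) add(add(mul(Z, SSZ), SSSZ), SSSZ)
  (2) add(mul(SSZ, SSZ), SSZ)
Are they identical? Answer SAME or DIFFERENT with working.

Term A:
  start: add(add(mul(Z, SSZ), SSSZ), SSSZ)
  [1] add(add(Z, SSSZ), SSSZ)
  [2] add(SSSZ, SSSZ)
  [3] S(add(SSZ, SSSZ))
  [4] S(S(add(SZ, SSSZ)))
  [5] S(S(S(add(Z, SSSZ))))
  [6] S^6(Z)

Term B:
  start: add(mul(SSZ, SSZ), SSZ)
  [1] add(add(SSZ, mul(SZ, SSZ)), SSZ)
  [2] add(S(add(SZ, mul(SZ, SSZ))), SSZ)
  [3] S(add(add(SZ, mul(SZ, SSZ)), SSZ))
  [4] S(add(S(add(Z, mul(SZ, SSZ))), SSZ))
  [5] S(S(add(add(Z, mul(SZ, SSZ)), SSZ)))
  [6] S(S(add(mul(SZ, SSZ), SSZ)))
  [7] S(S(add(add(SSZ, mul(Z, SSZ)), SSZ)))
  [8] S(S(add(S(add(SZ, mul(Z, SSZ))), SSZ)))
  [9] S(S(S(add(add(SZ, mul(Z, SSZ)), SSZ))))
  [10] S(S(S(add(S(add(Z, mul(Z, SSZ))), SSZ))))
  [11] S(S(S(S(add(add(Z, mul(Z, SSZ)), SSZ)))))
  [12] S(S(S(S(add(mul(Z, SSZ), SSZ)))))
  [13] S(S(S(S(add(Z, SSZ)))))
  [14] S^6(Z)

Answer: SAME — A ⇓ S^6(Z), B ⇓ S^6(Z)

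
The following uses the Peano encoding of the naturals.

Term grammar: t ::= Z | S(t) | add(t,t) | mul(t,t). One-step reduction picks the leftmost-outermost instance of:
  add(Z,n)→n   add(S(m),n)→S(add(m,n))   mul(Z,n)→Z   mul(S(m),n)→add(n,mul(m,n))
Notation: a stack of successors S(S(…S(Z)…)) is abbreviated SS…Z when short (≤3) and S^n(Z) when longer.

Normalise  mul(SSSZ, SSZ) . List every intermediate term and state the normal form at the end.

Answer: normal form = S^6(Z)  (in 13 steps)

Reduction:
  start: mul(SSSZ, SSZ)
  →1  add(SSZ, mul(SSZ, SSZ))
  →2  S(add(SZ, mul(SSZ, SSZ)))
  →3  S(S(add(Z, mul(SSZ, SSZ))))
  →4  S(S(mul(SSZ, SSZ)))
  →5  S(S(add(SSZ, mul(SZ, SSZ))))
  →6  S(S(S(add(SZ, mul(SZ, SSZ)))))
  →7  S(S(S(S(add(Z, mul(SZ, SSZ))))))
  →8  S(S(S(S(mul(SZ, SSZ)))))
  →9  S(S(S(S(add(SSZ, mul(Z, SSZ))))))
  →10  S(S(S(S(S(add(SZ, mul(Z, SSZ)))))))
  →11  S(S(S(S(S(S(add(Z, mul(Z, SSZ))))))))
  →12  S(S(S(S(S(S(mul(Z, SSZ)))))))
  →13  S^6(Z)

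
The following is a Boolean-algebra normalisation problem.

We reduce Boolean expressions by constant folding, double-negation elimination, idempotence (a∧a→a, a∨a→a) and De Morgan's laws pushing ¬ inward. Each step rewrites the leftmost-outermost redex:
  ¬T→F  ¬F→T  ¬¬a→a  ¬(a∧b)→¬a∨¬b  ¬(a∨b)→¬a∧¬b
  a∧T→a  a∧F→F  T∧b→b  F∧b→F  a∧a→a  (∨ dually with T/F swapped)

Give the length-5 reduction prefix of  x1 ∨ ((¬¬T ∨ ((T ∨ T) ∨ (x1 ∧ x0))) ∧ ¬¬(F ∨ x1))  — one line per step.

Answer: after 5 steps: x1 ∨ x1

Derivation:
  start: x1 ∨ ((¬¬T ∨ ((T ∨ T) ∨ (x1 ∧ x0))) ∧ ¬¬(F ∨ x1))
  step 1: x1 ∨ ((T ∨ ((T ∨ T) ∨ (x1 ∧ x0))) ∧ ¬¬(F ∨ x1))
  step 2: x1 ∨ (T ∧ ¬¬(F ∨ x1))
  step 3: x1 ∨ ¬¬(F ∨ x1)
  step 4: x1 ∨ (F ∨ x1)
  step 5: x1 ∨ x1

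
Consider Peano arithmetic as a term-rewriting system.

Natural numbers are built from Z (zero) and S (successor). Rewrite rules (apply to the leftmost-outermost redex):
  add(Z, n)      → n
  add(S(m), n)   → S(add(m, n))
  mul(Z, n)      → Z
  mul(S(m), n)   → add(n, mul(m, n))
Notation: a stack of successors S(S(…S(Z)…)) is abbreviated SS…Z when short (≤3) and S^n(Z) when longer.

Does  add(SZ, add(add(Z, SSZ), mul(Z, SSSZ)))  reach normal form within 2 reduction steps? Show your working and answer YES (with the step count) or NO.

Answer: NO — after 2 steps the term is S(add(add(Z, SSZ), mul(Z, SSSZ))), not yet normal

Derivation:
  start: add(SZ, add(add(Z, SSZ), mul(Z, SSSZ)))
  [1] S(add(Z, add(add(Z, SSZ), mul(Z, SSSZ))))
  [2] S(add(add(Z, SSZ), mul(Z, SSSZ)))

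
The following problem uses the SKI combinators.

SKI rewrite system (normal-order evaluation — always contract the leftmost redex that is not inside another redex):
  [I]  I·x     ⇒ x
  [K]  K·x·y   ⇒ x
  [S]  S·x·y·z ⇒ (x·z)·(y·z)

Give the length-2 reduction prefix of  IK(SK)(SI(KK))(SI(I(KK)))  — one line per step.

  start: IK(SK)(SI(KK))(SI(I(KK)))
  →1  K(SK)(SI(KK))(SI(I(KK)))
  →2  SK(SI(I(KK)))

Answer: after 2 steps: SK(SI(I(KK)))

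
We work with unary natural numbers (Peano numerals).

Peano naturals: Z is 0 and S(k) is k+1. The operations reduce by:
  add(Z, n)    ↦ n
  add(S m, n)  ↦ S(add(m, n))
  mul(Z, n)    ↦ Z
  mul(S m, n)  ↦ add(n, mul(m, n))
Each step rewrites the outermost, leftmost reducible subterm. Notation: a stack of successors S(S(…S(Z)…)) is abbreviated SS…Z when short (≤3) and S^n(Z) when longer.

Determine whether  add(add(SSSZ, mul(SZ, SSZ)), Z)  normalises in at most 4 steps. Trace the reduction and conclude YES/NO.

  start: add(add(SSSZ, mul(SZ, SSZ)), Z)
  [1] add(S(add(SSZ, mul(SZ, SSZ))), Z)
  [2] S(add(add(SSZ, mul(SZ, SSZ)), Z))
  [3] S(add(S(add(SZ, mul(SZ, SSZ))), Z))
  [4] S(S(add(add(SZ, mul(SZ, SSZ)), Z)))

Answer: NO — after 4 steps the term is S(S(add(add(SZ, mul(SZ, SSZ)), Z))), not yet normal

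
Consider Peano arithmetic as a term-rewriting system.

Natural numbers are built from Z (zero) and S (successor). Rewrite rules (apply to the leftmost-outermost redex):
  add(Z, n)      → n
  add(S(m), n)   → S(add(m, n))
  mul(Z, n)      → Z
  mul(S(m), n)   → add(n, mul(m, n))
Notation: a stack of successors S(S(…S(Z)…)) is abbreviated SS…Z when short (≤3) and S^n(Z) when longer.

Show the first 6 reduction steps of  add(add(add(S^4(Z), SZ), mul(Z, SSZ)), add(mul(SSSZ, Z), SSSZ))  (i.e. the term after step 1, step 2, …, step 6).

  start: add(add(add(S^4(Z), SZ), mul(Z, SSZ)), add(mul(SSSZ, Z), SSSZ))
  →1  add(add(S(add(SSSZ, SZ)), mul(Z, SSZ)), add(mul(SSSZ, Z), SSSZ))
  →2  add(S(add(add(SSSZ, SZ), mul(Z, SSZ))), add(mul(SSSZ, Z), SSSZ))
  →3  S(add(add(add(SSSZ, SZ), mul(Z, SSZ)), add(mul(SSSZ, Z), SSSZ)))
  →4  S(add(add(S(add(SSZ, SZ)), mul(Z, SSZ)), add(mul(SSSZ, Z), SSSZ)))
  →5  S(add(S(add(add(SSZ, SZ), mul(Z, SSZ))), add(mul(SSSZ, Z), SSSZ)))
  →6  S(S(add(add(add(SSZ, SZ), mul(Z, SSZ)), add(mul(SSSZ, Z), SSSZ))))

Answer: after 6 steps: S(S(add(add(add(SSZ, SZ), mul(Z, SSZ)), add(mul(SSSZ, Z), SSSZ))))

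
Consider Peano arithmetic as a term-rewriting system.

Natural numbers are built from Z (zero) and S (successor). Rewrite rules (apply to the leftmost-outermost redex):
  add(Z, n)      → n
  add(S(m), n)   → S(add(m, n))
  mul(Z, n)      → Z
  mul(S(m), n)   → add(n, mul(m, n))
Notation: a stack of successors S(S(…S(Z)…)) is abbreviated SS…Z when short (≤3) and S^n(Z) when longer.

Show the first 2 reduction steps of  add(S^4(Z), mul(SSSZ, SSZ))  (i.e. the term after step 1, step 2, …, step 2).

Answer: after 2 steps: S(S(add(SSZ, mul(SSSZ, SSZ))))

Working:
  start: add(S^4(Z), mul(SSSZ, SSZ))
  →1  S(add(SSSZ, mul(SSSZ, SSZ)))
  →2  S(S(add(SSZ, mul(SSSZ, SSZ))))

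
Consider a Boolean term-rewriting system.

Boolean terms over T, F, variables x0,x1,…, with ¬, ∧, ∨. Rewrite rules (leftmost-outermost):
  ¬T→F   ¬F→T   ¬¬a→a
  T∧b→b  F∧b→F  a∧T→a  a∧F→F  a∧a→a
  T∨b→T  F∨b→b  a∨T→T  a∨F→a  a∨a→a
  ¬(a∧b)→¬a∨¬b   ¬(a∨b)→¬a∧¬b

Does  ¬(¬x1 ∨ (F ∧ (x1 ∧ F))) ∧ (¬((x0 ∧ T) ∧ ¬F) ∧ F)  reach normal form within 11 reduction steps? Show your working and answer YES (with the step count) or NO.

Answer: YES — reaches normal form F in 8 ≤ 11 steps

Derivation:
  start: ¬(¬x1 ∨ (F ∧ (x1 ∧ F))) ∧ (¬((x0 ∧ T) ∧ ¬F) ∧ F)
  [1] (¬¬x1 ∧ ¬(F ∧ (x1 ∧ F))) ∧ (¬((x0 ∧ T) ∧ ¬F) ∧ F)
  [2] (x1 ∧ ¬(F ∧ (x1 ∧ F))) ∧ (¬((x0 ∧ T) ∧ ¬F) ∧ F)
  [3] (x1 ∧ (¬F ∨ ¬(x1 ∧ F))) ∧ (¬((x0 ∧ T) ∧ ¬F) ∧ F)
  [4] (x1 ∧ (T ∨ ¬(x1 ∧ F))) ∧ (¬((x0 ∧ T) ∧ ¬F) ∧ F)
  [5] (x1 ∧ T) ∧ (¬((x0 ∧ T) ∧ ¬F) ∧ F)
  [6] x1 ∧ (¬((x0 ∧ T) ∧ ¬F) ∧ F)
  [7] x1 ∧ F
  [8] F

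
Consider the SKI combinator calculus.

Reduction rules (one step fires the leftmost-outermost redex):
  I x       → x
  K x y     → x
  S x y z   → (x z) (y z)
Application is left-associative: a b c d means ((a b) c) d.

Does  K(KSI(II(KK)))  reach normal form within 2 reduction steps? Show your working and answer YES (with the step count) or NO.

  start: K(KSI(II(KK)))
  step 1: K(S(II(KK)))
  step 2: K(S(I(KK)))

Answer: NO — after 2 steps the term is K(S(I(KK))), not yet normal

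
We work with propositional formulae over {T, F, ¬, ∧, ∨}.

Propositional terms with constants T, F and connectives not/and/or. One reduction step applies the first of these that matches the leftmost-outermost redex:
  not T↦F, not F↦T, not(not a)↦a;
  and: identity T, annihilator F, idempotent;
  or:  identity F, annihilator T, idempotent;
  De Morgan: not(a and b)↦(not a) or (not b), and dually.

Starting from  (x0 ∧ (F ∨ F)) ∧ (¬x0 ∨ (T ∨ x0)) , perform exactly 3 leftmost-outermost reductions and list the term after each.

Answer: after 3 steps: F

Working:
  start: (x0 ∧ (F ∨ F)) ∧ (¬x0 ∨ (T ∨ x0))
  [1] (x0 ∧ F) ∧ (¬x0 ∨ (T ∨ x0))
  [2] F ∧ (¬x0 ∨ (T ∨ x0))
  [3] F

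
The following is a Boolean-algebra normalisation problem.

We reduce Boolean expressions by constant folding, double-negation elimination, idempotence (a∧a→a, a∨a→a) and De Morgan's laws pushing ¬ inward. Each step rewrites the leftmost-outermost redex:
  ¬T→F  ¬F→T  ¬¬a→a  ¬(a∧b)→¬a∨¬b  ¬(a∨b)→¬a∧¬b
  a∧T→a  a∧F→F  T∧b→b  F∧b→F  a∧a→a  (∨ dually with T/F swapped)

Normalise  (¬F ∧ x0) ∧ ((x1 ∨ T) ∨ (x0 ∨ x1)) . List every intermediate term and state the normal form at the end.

  start: (¬F ∧ x0) ∧ ((x1 ∨ T) ∨ (x0 ∨ x1))
  [1] (T ∧ x0) ∧ ((x1 ∨ T) ∨ (x0 ∨ x1))
  [2] x0 ∧ ((x1 ∨ T) ∨ (x0 ∨ x1))
  [3] x0 ∧ (T ∨ (x0 ∨ x1))
  [4] x0 ∧ T
  [5] x0

Answer: normal form = x0  (in 5 steps)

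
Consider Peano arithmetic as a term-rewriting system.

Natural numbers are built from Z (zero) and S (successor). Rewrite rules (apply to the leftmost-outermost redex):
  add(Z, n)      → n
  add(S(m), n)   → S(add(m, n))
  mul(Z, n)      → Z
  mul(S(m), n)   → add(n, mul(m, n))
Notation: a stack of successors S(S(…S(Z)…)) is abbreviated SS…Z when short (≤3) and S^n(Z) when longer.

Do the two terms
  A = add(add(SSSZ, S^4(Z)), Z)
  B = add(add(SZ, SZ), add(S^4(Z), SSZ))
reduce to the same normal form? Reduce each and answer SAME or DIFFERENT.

Term A:
  start: add(add(SSSZ, S^4(Z)), Z)
  →1  add(S(add(SSZ, S^4(Z))), Z)
  →2  S(add(add(SSZ, S^4(Z)), Z))
  →3  S(add(S(add(SZ, S^4(Z))), Z))
  →4  S(S(add(add(SZ, S^4(Z)), Z)))
  →5  S(S(add(S(add(Z, S^4(Z))), Z)))
  →6  S(S(S(add(add(Z, S^4(Z)), Z))))
  →7  S(S(S(add(S^4(Z), Z))))
  →8  S(S(S(S(add(SSSZ, Z)))))
  →9  S(S(S(S(S(add(SSZ, Z))))))
  →10  S(S(S(S(S(S(add(SZ, Z)))))))
  →11  S(S(S(S(S(S(S(add(Z, Z))))))))
  →12  S^7(Z)

Term B:
  start: add(add(SZ, SZ), add(S^4(Z), SSZ))
  →1  add(S(add(Z, SZ)), add(S^4(Z), SSZ))
  →2  S(add(add(Z, SZ), add(S^4(Z), SSZ)))
  →3  S(add(SZ, add(S^4(Z), SSZ)))
  →4  S(S(add(Z, add(S^4(Z), SSZ))))
  →5  S(S(add(S^4(Z), SSZ)))
  →6  S(S(S(add(SSSZ, SSZ))))
  →7  S(S(S(S(add(SSZ, SSZ)))))
  →8  S(S(S(S(S(add(SZ, SSZ))))))
  →9  S(S(S(S(S(S(add(Z, SSZ)))))))
  →10  S^8(Z)

Answer: DIFFERENT — A ⇓ S^7(Z), B ⇓ S^8(Z)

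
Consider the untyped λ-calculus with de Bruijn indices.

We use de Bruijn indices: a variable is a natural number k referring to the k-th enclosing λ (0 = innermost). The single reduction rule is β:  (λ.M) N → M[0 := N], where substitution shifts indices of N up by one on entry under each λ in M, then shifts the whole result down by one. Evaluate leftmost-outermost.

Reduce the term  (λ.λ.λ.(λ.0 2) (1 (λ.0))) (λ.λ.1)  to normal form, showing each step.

  start: (λ.λ.λ.(λ.0 2) (1 (λ.0))) (λ.λ.1)
  →1  λ.λ.(λ.0 2) (1 (λ.0))
  →2  λ.λ.1 (λ.0) 1

Answer: normal form = λ.λ.1 (λ.0) 1  (in 2 steps)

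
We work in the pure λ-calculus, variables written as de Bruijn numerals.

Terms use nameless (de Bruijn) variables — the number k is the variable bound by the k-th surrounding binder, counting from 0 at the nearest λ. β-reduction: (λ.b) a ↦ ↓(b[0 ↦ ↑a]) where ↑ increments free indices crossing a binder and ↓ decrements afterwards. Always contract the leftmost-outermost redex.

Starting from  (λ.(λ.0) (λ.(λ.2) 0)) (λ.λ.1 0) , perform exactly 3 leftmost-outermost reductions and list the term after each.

  start: (λ.(λ.0) (λ.(λ.2) 0)) (λ.λ.1 0)
  [1] (λ.0) (λ.(λ.λ.λ.1 0) 0)
  [2] λ.(λ.λ.λ.1 0) 0
  [3] λ.λ.λ.1 0

Answer: after 3 steps: λ.λ.λ.1 0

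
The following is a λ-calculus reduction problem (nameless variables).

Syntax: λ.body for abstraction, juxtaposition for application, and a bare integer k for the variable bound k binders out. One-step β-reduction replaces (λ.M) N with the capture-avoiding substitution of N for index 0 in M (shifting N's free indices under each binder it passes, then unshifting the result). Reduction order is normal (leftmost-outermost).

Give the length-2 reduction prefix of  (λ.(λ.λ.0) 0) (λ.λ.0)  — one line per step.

Answer: after 2 steps: λ.0

Working:
  start: (λ.(λ.λ.0) 0) (λ.λ.0)
  →1  (λ.λ.0) (λ.λ.0)
  →2  λ.0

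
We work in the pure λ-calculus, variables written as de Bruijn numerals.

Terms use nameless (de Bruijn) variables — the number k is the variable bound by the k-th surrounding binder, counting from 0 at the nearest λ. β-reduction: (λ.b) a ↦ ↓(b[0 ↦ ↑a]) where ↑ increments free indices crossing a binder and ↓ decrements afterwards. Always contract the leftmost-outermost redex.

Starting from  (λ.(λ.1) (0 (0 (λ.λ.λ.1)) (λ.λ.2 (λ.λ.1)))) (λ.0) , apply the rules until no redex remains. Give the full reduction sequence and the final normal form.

Answer: normal form = λ.0  (in 2 steps)

Working:
  start: (λ.(λ.1) (0 (0 (λ.λ.λ.1)) (λ.λ.2 (λ.λ.1)))) (λ.0)
  →1  (λ.λ.0) ((λ.0) ((λ.0) (λ.λ.λ.1)) (λ.λ.(λ.0) (λ.λ.1)))
  →2  λ.0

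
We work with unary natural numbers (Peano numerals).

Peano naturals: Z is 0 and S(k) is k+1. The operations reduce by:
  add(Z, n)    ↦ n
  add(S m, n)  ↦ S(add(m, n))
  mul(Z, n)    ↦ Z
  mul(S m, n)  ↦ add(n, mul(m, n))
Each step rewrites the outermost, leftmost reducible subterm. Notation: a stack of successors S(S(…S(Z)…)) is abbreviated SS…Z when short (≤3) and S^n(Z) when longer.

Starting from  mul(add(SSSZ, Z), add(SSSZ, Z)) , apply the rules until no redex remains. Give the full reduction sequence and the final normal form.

  start: mul(add(SSSZ, Z), add(SSSZ, Z))
  step 1: mul(S(add(SSZ, Z)), add(SSSZ, Z))
  step 2: add(add(SSSZ, Z), mul(add(SSZ, Z), add(SSSZ, Z)))
  step 3: add(S(add(SSZ, Z)), mul(add(SSZ, Z), add(SSSZ, Z)))
  step 4: S(add(add(SSZ, Z), mul(add(SSZ, Z), add(SSSZ, Z))))
  step 5: S(add(S(add(SZ, Z)), mul(add(SSZ, Z), add(SSSZ, Z))))
  step 6: S(S(add(add(SZ, Z), mul(add(SSZ, Z), add(SSSZ, Z)))))
  step 7: S(S(add(S(add(Z, Z)), mul(add(SSZ, Z), add(SSSZ, Z)))))
  step 8: S(S(S(add(add(Z, Z), mul(add(SSZ, Z), add(SSSZ, Z))))))
  step 9: S(S(S(add(Z, mul(add(SSZ, Z), add(SSSZ, Z))))))
  step 10: S(S(S(mul(add(SSZ, Z), add(SSSZ, Z)))))
  step 11: S(S(S(mul(S(add(SZ, Z)), add(SSSZ, Z)))))
  step 12: S(S(S(add(add(SSSZ, Z), mul(add(SZ, Z), add(SSSZ, Z))))))
  step 13: S(S(S(add(S(add(SSZ, Z)), mul(add(SZ, Z), add(SSSZ, Z))))))
  step 14: S(S(S(S(add(add(SSZ, Z), mul(add(SZ, Z), add(SSSZ, Z)))))))
  step 15: S(S(S(S(add(S(add(SZ, Z)), mul(add(SZ, Z), add(SSSZ, Z)))))))
  step 16: S(S(S(S(S(add(add(SZ, Z), mul(add(SZ, Z), add(SSSZ, Z))))))))
  step 17: S(S(S(S(S(add(S(add(Z, Z)), mul(add(SZ, Z), add(SSSZ, Z))))))))
  step 18: S(S(S(S(S(S(add(add(Z, Z), mul(add(SZ, Z), add(SSSZ, Z)))))))))
  step 19: S(S(S(S(S(S(add(Z, mul(add(SZ, Z), add(SSSZ, Z)))))))))
  step 20: S(S(S(S(S(S(mul(add(SZ, Z), add(SSSZ, Z))))))))
  step 21: S(S(S(S(S(S(mul(S(add(Z, Z)), add(SSSZ, Z))))))))
  step 22: S(S(S(S(S(S(add(add(SSSZ, Z), mul(add(Z, Z), add(SSSZ, Z)))))))))
  step 23: S(S(S(S(S(S(add(S(add(SSZ, Z)), mul(add(Z, Z), add(SSSZ, Z)))))))))
  step 24: S(S(S(S(S(S(S(add(add(SSZ, Z), mul(add(Z, Z), add(SSSZ, Z))))))))))
  step 25: S(S(S(S(S(S(S(add(S(add(SZ, Z)), mul(add(Z, Z), add(SSSZ, Z))))))))))
  step 26: S(S(S(S(S(S(S(S(add(add(SZ, Z), mul(add(Z, Z), add(SSSZ, Z)))))))))))
  step 27: S(S(S(S(S(S(S(S(add(S(add(Z, Z)), mul(add(Z, Z), add(SSSZ, Z)))))))))))
  step 28: S(S(S(S(S(S(S(S(S(add(add(Z, Z), mul(add(Z, Z), add(SSSZ, Z))))))))))))
  step 29: S(S(S(S(S(S(S(S(S(add(Z, mul(add(Z, Z), add(SSSZ, Z))))))))))))
  step 30: S(S(S(S(S(S(S(S(S(mul(add(Z, Z), add(SSSZ, Z)))))))))))
  step 31: S(S(S(S(S(S(S(S(S(mul(Z, add(SSSZ, Z)))))))))))
  step 32: S^9(Z)

Answer: normal form = S^9(Z)  (in 32 steps)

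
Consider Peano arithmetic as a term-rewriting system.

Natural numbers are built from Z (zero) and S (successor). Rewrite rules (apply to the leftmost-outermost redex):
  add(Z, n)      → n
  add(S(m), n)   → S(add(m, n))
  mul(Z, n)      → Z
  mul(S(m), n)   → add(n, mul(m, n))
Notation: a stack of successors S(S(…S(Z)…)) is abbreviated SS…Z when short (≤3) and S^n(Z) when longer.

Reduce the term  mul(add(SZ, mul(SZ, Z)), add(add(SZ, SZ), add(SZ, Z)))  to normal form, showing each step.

Answer: normal form = SSSZ  (in 18 steps)

Derivation:
  start: mul(add(SZ, mul(SZ, Z)), add(add(SZ, SZ), add(SZ, Z)))
  step 1: mul(S(add(Z, mul(SZ, Z))), add(add(SZ, SZ), add(SZ, Z)))
  step 2: add(add(add(SZ, SZ), add(SZ, Z)), mul(add(Z, mul(SZ, Z)), add(add(SZ, SZ), add(SZ, Z))))
  step 3: add(add(S(add(Z, SZ)), add(SZ, Z)), mul(add(Z, mul(SZ, Z)), add(add(SZ, SZ), add(SZ, Z))))
  step 4: add(S(add(add(Z, SZ), add(SZ, Z))), mul(add(Z, mul(SZ, Z)), add(add(SZ, SZ), add(SZ, Z))))
  step 5: S(add(add(add(Z, SZ), add(SZ, Z)), mul(add(Z, mul(SZ, Z)), add(add(SZ, SZ), add(SZ, Z)))))
  step 6: S(add(add(SZ, add(SZ, Z)), mul(add(Z, mul(SZ, Z)), add(add(SZ, SZ), add(SZ, Z)))))
  step 7: S(add(S(add(Z, add(SZ, Z))), mul(add(Z, mul(SZ, Z)), add(add(SZ, SZ), add(SZ, Z)))))
  step 8: S(S(add(add(Z, add(SZ, Z)), mul(add(Z, mul(SZ, Z)), add(add(SZ, SZ), add(SZ, Z))))))
  step 9: S(S(add(add(SZ, Z), mul(add(Z, mul(SZ, Z)), add(add(SZ, SZ), add(SZ, Z))))))
  step 10: S(S(add(S(add(Z, Z)), mul(add(Z, mul(SZ, Z)), add(add(SZ, SZ), add(SZ, Z))))))
  step 11: S(S(S(add(add(Z, Z), mul(add(Z, mul(SZ, Z)), add(add(SZ, SZ), add(SZ, Z)))))))
  step 12: S(S(S(add(Z, mul(add(Z, mul(SZ, Z)), add(add(SZ, SZ), add(SZ, Z)))))))
  step 13: S(S(S(mul(add(Z, mul(SZ, Z)), add(add(SZ, SZ), add(SZ, Z))))))
  step 14: S(S(S(mul(mul(SZ, Z), add(add(SZ, SZ), add(SZ, Z))))))
  step 15: S(S(S(mul(add(Z, mul(Z, Z)), add(add(SZ, SZ), add(SZ, Z))))))
  step 16: S(S(S(mul(mul(Z, Z), add(add(SZ, SZ), add(SZ, Z))))))
  step 17: S(S(S(mul(Z, add(add(SZ, SZ), add(SZ, Z))))))
  step 18: SSSZ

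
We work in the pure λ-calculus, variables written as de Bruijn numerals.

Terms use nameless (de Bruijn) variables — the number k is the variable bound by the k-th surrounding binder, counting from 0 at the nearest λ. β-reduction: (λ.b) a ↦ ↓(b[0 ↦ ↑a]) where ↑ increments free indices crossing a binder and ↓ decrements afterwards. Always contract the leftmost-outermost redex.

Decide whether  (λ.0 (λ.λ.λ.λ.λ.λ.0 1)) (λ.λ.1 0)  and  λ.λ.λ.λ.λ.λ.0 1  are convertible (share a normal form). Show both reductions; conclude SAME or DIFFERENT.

Answer: SAME — A ⇓ λ.λ.λ.λ.λ.λ.0 1, B ⇓ λ.λ.λ.λ.λ.λ.0 1

Working:
Term A:
  start: (λ.0 (λ.λ.λ.λ.λ.λ.0 1)) (λ.λ.1 0)
  [1] (λ.λ.1 0) (λ.λ.λ.λ.λ.λ.0 1)
  [2] λ.(λ.λ.λ.λ.λ.λ.0 1) 0
  [3] λ.λ.λ.λ.λ.λ.0 1

Term B:
  start: λ.λ.λ.λ.λ.λ.0 1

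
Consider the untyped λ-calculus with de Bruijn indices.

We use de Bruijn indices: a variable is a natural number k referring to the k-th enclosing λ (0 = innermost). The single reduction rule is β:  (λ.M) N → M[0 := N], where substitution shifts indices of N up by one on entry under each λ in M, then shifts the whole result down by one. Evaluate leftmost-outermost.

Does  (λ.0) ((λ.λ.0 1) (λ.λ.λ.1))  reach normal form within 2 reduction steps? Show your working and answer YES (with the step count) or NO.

  start: (λ.0) ((λ.λ.0 1) (λ.λ.λ.1))
  [1] (λ.λ.0 1) (λ.λ.λ.1)
  [2] λ.0 (λ.λ.λ.1)

Answer: YES — reaches normal form λ.0 (λ.λ.λ.1) in 2 ≤ 2 steps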